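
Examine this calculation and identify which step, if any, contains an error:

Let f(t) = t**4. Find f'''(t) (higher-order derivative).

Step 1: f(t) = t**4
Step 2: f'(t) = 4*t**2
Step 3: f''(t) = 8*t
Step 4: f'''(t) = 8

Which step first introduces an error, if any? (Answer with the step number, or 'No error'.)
Step 2

Step 2 is incorrect due to a wrong exponent.
The step shows: 4*t**2
The correct value should be: 4*t**3

Explanation: The exponent 3 on t was incorrectly written as 2: the term 4*t**3 was incorrectly written as 4*t**2
The later steps are derived from this incorrect expression, so the error originates in Step 2.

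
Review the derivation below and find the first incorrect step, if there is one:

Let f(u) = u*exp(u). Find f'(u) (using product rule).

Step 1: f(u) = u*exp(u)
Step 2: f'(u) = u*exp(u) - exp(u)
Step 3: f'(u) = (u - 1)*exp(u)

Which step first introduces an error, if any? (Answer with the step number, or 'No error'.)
Step 2

Step 2 is incorrect due to a sign flip.
The step shows: u*exp(u) - exp(u)
The correct value should be: u*exp(u) + exp(u)

Explanation: The sign of one term was flipped: the term exp(u) was incorrectly written as -exp(u)
The later steps are derived from this incorrect expression, so the error originates in Step 2.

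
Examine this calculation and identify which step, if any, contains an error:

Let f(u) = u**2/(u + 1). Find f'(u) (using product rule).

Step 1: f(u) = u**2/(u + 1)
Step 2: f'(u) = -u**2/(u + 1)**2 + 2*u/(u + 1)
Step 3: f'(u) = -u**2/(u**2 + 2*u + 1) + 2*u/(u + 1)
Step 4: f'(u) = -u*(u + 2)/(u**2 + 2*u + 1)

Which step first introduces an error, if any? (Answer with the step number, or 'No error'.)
Step 4

Step 4 is incorrect due to a sign flip.
The step shows: -u*(u + 2)/(u**2 + 2*u + 1)
The correct value should be: u*(u + 2)/(u**2 + 2*u + 1)

Explanation: The sign of the whole expression was flipped: the term u*(u + 2)/(u**2 + 2*u + 1) was incorrectly written as -u*(u + 2)/(u**2 + 2*u + 1)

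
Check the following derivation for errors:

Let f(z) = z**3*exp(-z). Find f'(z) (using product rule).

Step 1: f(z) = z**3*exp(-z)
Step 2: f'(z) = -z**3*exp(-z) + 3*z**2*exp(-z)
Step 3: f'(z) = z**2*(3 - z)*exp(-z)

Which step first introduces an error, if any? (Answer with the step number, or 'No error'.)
No error

All steps in this derivation are correct.
The final answer f'(z) = z**2*(3 - z)*exp(-z) is valid.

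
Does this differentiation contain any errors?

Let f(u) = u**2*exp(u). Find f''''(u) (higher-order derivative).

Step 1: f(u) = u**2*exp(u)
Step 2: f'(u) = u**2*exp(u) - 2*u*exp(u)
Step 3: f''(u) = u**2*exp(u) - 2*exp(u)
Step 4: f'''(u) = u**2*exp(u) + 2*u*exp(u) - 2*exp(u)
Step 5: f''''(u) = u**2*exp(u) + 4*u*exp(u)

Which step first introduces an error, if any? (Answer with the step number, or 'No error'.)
Step 2

Step 2 is incorrect due to a sign flip.
The step shows: u**2*exp(u) - 2*u*exp(u)
The correct value should be: u**2*exp(u) + 2*u*exp(u)

Explanation: The sign of one term was flipped: the term 2*u*exp(u) was incorrectly written as -2*u*exp(u)
The later steps are derived from this incorrect expression, so the error originates in Step 2.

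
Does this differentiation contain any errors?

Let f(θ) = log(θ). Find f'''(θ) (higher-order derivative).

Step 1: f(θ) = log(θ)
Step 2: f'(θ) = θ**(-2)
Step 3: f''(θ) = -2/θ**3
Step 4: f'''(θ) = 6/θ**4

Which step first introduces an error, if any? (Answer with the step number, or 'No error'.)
Step 2

Step 2 is incorrect due to a wrong exponent.
The step shows: θ**(-2)
The correct value should be: 1/θ

Explanation: The exponent -1 on θ was incorrectly written as -2: the term 1/θ was incorrectly written as θ**(-2)
The later steps are derived from this incorrect expression, so the error originates in Step 2.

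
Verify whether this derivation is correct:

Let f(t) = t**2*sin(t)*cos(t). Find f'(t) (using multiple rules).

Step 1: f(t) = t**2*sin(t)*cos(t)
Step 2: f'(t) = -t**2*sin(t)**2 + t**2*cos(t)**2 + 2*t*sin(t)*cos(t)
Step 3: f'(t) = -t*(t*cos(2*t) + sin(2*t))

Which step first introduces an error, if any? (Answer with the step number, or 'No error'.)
Step 3

Step 3 is incorrect due to a sign flip.
The step shows: -t*(t*cos(2*t) + sin(2*t))
The correct value should be: t*(t*cos(2*t) + sin(2*t))

Explanation: The sign of the whole expression was flipped: the term t*(t*cos(2*t) + sin(2*t)) was incorrectly written as -t*(t*cos(2*t) + sin(2*t))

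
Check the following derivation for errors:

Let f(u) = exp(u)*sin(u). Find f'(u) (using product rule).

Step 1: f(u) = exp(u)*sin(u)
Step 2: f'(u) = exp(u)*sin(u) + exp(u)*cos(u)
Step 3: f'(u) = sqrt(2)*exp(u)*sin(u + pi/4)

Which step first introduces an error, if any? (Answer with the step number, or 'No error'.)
No error

All steps in this derivation are correct.
The final answer f'(u) = sqrt(2)*exp(u)*sin(u + pi/4) is valid.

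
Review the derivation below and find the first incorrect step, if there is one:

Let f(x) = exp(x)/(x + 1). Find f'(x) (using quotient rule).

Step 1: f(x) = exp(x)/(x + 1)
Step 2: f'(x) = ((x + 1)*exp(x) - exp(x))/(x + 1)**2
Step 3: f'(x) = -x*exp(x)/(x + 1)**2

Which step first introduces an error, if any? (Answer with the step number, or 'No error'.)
Step 3

Step 3 is incorrect due to a sign flip.
The step shows: -x*exp(x)/(x + 1)**2
The correct value should be: x*exp(x)/(x + 1)**2

Explanation: The sign of the whole expression was flipped: the term x*exp(x)/(x + 1)**2 was incorrectly written as -x*exp(x)/(x + 1)**2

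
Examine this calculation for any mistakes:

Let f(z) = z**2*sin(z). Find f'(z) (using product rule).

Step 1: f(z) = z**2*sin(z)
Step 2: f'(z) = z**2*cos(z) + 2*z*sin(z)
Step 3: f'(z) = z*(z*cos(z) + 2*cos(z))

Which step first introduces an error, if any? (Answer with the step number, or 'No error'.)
Step 3

Step 3 is incorrect due to a wrong trig function.
The step shows: z*(z*cos(z) + 2*cos(z))
The correct value should be: z*(z*cos(z) + 2*sin(z))

Explanation: sin(z) was incorrectly written as cos(z): the term z*(z*cos(z) + 2*sin(z)) was incorrectly written as z*(z*cos(z) + 2*cos(z))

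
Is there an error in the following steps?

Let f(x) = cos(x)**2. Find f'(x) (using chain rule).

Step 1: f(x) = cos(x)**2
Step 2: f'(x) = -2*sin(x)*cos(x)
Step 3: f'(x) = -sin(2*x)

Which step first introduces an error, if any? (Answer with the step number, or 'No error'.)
No error

All steps in this derivation are correct.
The final answer f'(x) = -sin(2*x) is valid.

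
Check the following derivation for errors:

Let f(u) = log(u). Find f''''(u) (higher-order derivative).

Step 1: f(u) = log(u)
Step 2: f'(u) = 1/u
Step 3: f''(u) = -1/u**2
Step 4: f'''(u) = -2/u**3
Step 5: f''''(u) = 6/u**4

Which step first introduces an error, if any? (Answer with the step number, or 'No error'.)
Step 4

Step 4 is incorrect due to a sign flip.
The step shows: -2/u**3
The correct value should be: 2/u**3

Explanation: The sign of the whole expression was flipped: the term 2/u**3 was incorrectly written as -2/u**3
The later steps are derived from this incorrect expression, so the error originates in Step 4.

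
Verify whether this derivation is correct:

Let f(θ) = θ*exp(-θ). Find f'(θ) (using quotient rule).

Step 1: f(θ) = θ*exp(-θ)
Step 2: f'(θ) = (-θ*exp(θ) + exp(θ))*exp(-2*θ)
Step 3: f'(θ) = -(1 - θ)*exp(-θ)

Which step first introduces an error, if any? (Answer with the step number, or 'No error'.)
Step 3

Step 3 is incorrect due to a sign flip.
The step shows: -(1 - θ)*exp(-θ)
The correct value should be: (1 - θ)*exp(-θ)

Explanation: The sign of the whole expression was flipped: the term (1 - θ)*exp(-θ) was incorrectly written as -(1 - θ)*exp(-θ)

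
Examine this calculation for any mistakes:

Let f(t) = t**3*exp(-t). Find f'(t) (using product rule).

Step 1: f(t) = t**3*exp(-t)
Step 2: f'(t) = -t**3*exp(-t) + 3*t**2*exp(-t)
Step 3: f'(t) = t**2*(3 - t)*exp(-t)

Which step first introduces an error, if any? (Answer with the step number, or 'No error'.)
No error

All steps in this derivation are correct.
The final answer f'(t) = t**2*(3 - t)*exp(-t) is valid.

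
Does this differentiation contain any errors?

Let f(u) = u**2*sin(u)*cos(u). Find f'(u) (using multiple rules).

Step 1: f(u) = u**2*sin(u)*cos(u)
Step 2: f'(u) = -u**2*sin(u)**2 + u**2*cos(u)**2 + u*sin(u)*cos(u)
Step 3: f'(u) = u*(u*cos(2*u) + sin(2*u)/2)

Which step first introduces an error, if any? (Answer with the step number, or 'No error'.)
Step 2

Step 2 is incorrect due to a wrong coefficient.
The step shows: -u**2*sin(u)**2 + u**2*cos(u)**2 + u*sin(u)*cos(u)
The correct value should be: -u**2*sin(u)**2 + u**2*cos(u)**2 + 2*u*sin(u)*cos(u)

Explanation: The coefficient 2 was incorrectly written as 1: the term 2*u*sin(u)*cos(u) was incorrectly written as u*sin(u)*cos(u)
The later steps are derived from this incorrect expression, so the error originates in Step 2.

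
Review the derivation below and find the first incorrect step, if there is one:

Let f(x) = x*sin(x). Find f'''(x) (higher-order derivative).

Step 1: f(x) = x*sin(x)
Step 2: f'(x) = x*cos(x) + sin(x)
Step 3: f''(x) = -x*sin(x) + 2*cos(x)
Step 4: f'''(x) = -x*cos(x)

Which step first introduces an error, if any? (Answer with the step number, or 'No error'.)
Step 4

Step 4 is incorrect due to a dropped term.
The step shows: -x*cos(x)
The correct value should be: -x*cos(x) - 3*sin(x)

Explanation: A term was dropped: the term -3*sin(x) was incorrectly omitted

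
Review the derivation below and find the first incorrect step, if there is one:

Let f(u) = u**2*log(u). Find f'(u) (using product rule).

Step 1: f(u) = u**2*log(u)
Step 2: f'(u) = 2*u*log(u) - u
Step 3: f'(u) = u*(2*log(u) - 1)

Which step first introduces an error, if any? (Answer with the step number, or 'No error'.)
Step 2

Step 2 is incorrect due to a sign flip.
The step shows: 2*u*log(u) - u
The correct value should be: 2*u*log(u) + u

Explanation: The sign of one term was flipped: the term u was incorrectly written as -u
The later steps are derived from this incorrect expression, so the error originates in Step 2.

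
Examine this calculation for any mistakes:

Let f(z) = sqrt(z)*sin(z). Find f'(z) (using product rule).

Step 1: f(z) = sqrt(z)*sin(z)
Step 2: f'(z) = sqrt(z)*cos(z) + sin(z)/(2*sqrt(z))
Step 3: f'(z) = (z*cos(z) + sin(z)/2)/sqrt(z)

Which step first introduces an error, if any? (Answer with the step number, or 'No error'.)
No error

All steps in this derivation are correct.
The final answer f'(z) = (z*cos(z) + sin(z)/2)/sqrt(z) is valid.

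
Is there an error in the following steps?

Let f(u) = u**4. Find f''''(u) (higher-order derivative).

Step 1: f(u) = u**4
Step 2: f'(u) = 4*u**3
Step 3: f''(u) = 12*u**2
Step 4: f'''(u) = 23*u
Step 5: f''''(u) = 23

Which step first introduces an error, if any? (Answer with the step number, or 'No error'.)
Step 4

Step 4 is incorrect due to a wrong coefficient.
The step shows: 23*u
The correct value should be: 24*u

Explanation: The coefficient 24 was incorrectly written as 23: the term 24*u was incorrectly written as 23*u
The later steps are derived from this incorrect expression, so the error originates in Step 4.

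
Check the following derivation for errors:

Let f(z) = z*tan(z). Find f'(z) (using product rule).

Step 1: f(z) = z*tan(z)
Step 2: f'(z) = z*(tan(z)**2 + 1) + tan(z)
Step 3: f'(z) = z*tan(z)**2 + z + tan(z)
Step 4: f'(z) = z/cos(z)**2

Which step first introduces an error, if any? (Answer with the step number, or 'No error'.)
Step 4

Step 4 is incorrect due to a dropped term.
The step shows: z/cos(z)**2
The correct value should be: z/cos(z)**2 + tan(z)

Explanation: A term was dropped: the term tan(z) was incorrectly omitted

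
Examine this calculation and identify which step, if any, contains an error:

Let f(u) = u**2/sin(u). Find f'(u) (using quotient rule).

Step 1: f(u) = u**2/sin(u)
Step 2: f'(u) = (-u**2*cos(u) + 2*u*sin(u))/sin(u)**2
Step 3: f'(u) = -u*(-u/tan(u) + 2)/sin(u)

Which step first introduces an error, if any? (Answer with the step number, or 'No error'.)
Step 3

Step 3 is incorrect due to a sign flip.
The step shows: -u*(-u/tan(u) + 2)/sin(u)
The correct value should be: u*(-u/tan(u) + 2)/sin(u)

Explanation: The sign of the whole expression was flipped: the term u*(-u/tan(u) + 2)/sin(u) was incorrectly written as -u*(-u/tan(u) + 2)/sin(u)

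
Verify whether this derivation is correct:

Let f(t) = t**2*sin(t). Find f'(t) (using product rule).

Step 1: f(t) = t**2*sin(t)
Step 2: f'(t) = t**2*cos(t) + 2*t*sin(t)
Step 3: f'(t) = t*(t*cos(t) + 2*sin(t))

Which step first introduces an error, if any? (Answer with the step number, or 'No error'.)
No error

All steps in this derivation are correct.
The final answer f'(t) = t*(t*cos(t) + 2*sin(t)) is valid.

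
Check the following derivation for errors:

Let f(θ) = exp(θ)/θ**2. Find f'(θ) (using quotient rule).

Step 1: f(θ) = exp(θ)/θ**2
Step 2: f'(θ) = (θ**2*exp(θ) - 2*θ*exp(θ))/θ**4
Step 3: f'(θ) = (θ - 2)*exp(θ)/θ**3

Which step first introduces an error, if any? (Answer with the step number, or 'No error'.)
No error

All steps in this derivation are correct.
The final answer f'(θ) = (θ - 2)*exp(θ)/θ**3 is valid.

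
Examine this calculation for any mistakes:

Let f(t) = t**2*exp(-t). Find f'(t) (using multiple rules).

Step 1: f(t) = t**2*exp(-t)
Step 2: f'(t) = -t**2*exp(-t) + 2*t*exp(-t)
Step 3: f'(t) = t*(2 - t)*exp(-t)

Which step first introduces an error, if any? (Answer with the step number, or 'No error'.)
No error

All steps in this derivation are correct.
The final answer f'(t) = t*(2 - t)*exp(-t) is valid.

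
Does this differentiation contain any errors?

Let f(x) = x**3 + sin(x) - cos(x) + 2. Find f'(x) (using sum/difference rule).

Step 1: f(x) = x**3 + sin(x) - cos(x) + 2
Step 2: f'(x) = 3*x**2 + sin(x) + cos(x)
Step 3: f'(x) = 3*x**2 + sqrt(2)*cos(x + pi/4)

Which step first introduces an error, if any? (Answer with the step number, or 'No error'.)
Step 3

Step 3 is incorrect due to a wrong trig function.
The step shows: 3*x**2 + sqrt(2)*cos(x + pi/4)
The correct value should be: 3*x**2 + sqrt(2)*sin(x + pi/4)

Explanation: sin(x + pi/4) was incorrectly written as cos(x + pi/4): the term sqrt(2)*sin(x + pi/4) was incorrectly written as sqrt(2)*cos(x + pi/4)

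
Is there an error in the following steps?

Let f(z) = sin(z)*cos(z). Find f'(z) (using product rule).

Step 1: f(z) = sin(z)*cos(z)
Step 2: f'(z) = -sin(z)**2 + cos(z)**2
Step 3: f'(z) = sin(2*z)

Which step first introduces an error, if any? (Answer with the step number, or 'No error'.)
Step 3

Step 3 is incorrect due to a wrong trig function.
The step shows: sin(2*z)
The correct value should be: cos(2*z)

Explanation: cos(2*z) was incorrectly written as sin(2*z): the term cos(2*z) was incorrectly written as sin(2*z)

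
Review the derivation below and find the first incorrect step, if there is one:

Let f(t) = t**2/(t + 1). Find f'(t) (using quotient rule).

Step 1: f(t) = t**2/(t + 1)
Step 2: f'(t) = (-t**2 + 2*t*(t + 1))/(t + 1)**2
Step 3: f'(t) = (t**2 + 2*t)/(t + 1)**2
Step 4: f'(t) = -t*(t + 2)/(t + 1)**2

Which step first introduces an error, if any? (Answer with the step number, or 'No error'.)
Step 4

Step 4 is incorrect due to a sign flip.
The step shows: -t*(t + 2)/(t + 1)**2
The correct value should be: t*(t + 2)/(t + 1)**2

Explanation: The sign of the whole expression was flipped: the term t*(t + 2)/(t + 1)**2 was incorrectly written as -t*(t + 2)/(t + 1)**2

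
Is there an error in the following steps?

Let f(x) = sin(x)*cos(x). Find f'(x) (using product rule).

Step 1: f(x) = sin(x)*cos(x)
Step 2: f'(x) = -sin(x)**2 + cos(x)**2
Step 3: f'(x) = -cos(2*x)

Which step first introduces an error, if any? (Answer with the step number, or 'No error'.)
Step 3

Step 3 is incorrect due to a sign flip.
The step shows: -cos(2*x)
The correct value should be: cos(2*x)

Explanation: The sign of the whole expression was flipped: the term cos(2*x) was incorrectly written as -cos(2*x)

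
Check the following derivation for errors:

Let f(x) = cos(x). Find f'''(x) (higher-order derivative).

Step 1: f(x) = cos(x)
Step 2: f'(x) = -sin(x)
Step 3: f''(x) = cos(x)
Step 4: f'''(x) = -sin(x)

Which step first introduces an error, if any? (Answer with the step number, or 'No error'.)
Step 3

Step 3 is incorrect due to a sign flip.
The step shows: cos(x)
The correct value should be: -cos(x)

Explanation: The sign of the whole expression was flipped: the term -cos(x) was incorrectly written as cos(x)
The later steps are derived from this incorrect expression, so the error originates in Step 3.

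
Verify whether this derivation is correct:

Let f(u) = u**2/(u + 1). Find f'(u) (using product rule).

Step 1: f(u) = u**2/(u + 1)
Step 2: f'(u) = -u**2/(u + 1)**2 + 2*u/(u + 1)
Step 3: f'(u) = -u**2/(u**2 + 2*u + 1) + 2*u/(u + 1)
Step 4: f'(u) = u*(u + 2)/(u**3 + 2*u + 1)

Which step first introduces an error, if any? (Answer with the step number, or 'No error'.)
Step 4

Step 4 is incorrect due to a wrong exponent.
The step shows: u*(u + 2)/(u**3 + 2*u + 1)
The correct value should be: u*(u + 2)/(u**2 + 2*u + 1)

Explanation: The exponent 2 on u was incorrectly written as 3: the term u*(u + 2)/(u**2 + 2*u + 1) was incorrectly written as u*(u + 2)/(u**3 + 2*u + 1)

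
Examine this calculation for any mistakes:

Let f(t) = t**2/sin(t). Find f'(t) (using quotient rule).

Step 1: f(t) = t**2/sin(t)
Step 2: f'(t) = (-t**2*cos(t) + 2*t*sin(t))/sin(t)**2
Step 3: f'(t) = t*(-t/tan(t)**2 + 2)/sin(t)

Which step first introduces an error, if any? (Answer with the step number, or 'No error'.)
Step 3

Step 3 is incorrect due to a wrong exponent.
The step shows: t*(-t/tan(t)**2 + 2)/sin(t)
The correct value should be: t*(-t/tan(t) + 2)/sin(t)

Explanation: The exponent -1 on tan(t) was incorrectly written as -2: the term t*(-t/tan(t) + 2)/sin(t) was incorrectly written as t*(-t/tan(t)**2 + 2)/sin(t)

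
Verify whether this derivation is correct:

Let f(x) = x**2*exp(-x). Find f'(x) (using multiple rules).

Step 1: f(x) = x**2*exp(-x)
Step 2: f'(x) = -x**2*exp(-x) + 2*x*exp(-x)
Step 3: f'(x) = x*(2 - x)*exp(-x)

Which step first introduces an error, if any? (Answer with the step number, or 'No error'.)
No error

All steps in this derivation are correct.
The final answer f'(x) = x*(2 - x)*exp(-x) is valid.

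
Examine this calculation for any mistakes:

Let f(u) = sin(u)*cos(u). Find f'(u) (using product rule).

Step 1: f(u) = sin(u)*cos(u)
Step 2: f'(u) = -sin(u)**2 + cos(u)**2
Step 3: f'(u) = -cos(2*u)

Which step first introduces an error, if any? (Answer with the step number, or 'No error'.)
Step 3

Step 3 is incorrect due to a sign flip.
The step shows: -cos(2*u)
The correct value should be: cos(2*u)

Explanation: The sign of the whole expression was flipped: the term cos(2*u) was incorrectly written as -cos(2*u)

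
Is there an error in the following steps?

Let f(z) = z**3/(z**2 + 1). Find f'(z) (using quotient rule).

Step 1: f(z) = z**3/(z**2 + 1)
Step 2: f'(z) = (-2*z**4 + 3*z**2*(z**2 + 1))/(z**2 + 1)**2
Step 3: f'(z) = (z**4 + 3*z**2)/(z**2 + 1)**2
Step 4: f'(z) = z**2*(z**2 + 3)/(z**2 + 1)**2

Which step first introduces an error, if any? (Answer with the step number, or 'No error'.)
No error

All steps in this derivation are correct.
The final answer f'(z) = z**2*(z**2 + 3)/(z**2 + 1)**2 is valid.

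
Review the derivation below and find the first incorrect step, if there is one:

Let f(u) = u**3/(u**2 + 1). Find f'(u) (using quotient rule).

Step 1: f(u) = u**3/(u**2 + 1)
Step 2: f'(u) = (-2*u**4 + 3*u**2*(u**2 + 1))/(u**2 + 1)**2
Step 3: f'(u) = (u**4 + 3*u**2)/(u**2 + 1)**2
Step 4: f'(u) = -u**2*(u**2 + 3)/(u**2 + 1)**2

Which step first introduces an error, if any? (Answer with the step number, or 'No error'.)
Step 4

Step 4 is incorrect due to a sign flip.
The step shows: -u**2*(u**2 + 3)/(u**2 + 1)**2
The correct value should be: u**2*(u**2 + 3)/(u**2 + 1)**2

Explanation: The sign of the whole expression was flipped: the term u**2*(u**2 + 3)/(u**2 + 1)**2 was incorrectly written as -u**2*(u**2 + 3)/(u**2 + 1)**2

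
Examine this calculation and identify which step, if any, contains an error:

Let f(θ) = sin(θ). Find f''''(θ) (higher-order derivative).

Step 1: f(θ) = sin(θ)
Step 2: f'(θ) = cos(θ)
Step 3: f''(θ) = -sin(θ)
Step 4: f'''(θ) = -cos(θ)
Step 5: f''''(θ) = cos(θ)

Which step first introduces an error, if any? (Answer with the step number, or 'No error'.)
Step 5

Step 5 is incorrect due to a wrong trig function.
The step shows: cos(θ)
The correct value should be: sin(θ)

Explanation: sin(θ) was incorrectly written as cos(θ): the term sin(θ) was incorrectly written as cos(θ)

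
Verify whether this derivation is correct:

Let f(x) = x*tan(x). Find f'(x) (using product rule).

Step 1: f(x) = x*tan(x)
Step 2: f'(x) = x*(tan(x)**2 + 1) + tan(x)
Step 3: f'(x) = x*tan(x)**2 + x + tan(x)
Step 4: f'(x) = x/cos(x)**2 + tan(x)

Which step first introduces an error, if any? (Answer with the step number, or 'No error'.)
No error

All steps in this derivation are correct.
The final answer f'(x) = x/cos(x)**2 + tan(x) is valid.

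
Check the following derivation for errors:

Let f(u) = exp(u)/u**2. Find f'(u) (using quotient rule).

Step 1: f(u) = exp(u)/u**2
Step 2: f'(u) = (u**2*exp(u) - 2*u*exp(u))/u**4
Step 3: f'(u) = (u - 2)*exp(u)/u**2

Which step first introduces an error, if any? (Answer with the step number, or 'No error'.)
Step 3

Step 3 is incorrect due to a wrong exponent.
The step shows: (u - 2)*exp(u)/u**2
The correct value should be: (u - 2)*exp(u)/u**3

Explanation: The exponent -3 on u was incorrectly written as -2: the term (u - 2)*exp(u)/u**3 was incorrectly written as (u - 2)*exp(u)/u**2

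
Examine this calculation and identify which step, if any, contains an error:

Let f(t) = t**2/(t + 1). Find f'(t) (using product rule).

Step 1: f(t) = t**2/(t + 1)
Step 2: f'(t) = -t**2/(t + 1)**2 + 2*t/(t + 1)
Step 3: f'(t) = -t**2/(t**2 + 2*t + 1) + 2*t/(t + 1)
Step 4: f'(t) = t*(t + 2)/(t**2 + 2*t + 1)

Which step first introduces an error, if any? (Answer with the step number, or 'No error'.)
No error

All steps in this derivation are correct.
The final answer f'(t) = t*(t + 2)/(t**2 + 2*t + 1) is valid.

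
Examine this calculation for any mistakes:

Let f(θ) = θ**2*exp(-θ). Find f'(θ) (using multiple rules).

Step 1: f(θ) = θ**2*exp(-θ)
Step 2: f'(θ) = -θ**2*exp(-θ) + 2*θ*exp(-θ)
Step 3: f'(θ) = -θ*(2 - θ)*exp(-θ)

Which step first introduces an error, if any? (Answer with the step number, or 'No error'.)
Step 3

Step 3 is incorrect due to a sign flip.
The step shows: -θ*(2 - θ)*exp(-θ)
The correct value should be: θ*(2 - θ)*exp(-θ)

Explanation: The sign of the whole expression was flipped: the term θ*(2 - θ)*exp(-θ) was incorrectly written as -θ*(2 - θ)*exp(-θ)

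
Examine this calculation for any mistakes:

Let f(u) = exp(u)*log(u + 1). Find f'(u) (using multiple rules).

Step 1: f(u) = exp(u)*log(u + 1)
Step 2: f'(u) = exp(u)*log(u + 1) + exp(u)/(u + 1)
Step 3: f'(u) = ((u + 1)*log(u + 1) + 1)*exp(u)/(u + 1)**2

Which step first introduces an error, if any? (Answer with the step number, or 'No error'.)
Step 3

Step 3 is incorrect due to a wrong exponent.
The step shows: ((u + 1)*log(u + 1) + 1)*exp(u)/(u + 1)**2
The correct value should be: ((u + 1)*log(u + 1) + 1)*exp(u)/(u + 1)

Explanation: The exponent -1 on u + 1 was incorrectly written as -2: the term ((u + 1)*log(u + 1) + 1)*exp(u)/(u + 1) was incorrectly written as ((u + 1)*log(u + 1) + 1)*exp(u)/(u + 1)**2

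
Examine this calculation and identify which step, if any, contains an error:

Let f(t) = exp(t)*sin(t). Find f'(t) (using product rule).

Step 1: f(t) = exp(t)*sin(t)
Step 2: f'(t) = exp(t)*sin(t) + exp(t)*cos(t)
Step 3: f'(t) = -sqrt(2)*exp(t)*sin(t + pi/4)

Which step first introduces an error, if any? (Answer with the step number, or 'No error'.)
Step 3

Step 3 is incorrect due to a sign flip.
The step shows: -sqrt(2)*exp(t)*sin(t + pi/4)
The correct value should be: sqrt(2)*exp(t)*sin(t + pi/4)

Explanation: The sign of the whole expression was flipped: the term sqrt(2)*exp(t)*sin(t + pi/4) was incorrectly written as -sqrt(2)*exp(t)*sin(t + pi/4)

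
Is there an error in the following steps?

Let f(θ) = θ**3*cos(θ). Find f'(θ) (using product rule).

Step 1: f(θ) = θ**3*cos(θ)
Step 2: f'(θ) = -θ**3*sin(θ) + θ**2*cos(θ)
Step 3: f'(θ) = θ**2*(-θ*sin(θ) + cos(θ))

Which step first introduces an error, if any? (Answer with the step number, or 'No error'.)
Step 2

Step 2 is incorrect due to a wrong coefficient.
The step shows: -θ**3*sin(θ) + θ**2*cos(θ)
The correct value should be: -θ**3*sin(θ) + 3*θ**2*cos(θ)

Explanation: The coefficient 3 was incorrectly written as 1: the term 3*θ**2*cos(θ) was incorrectly written as θ**2*cos(θ)
The later steps are derived from this incorrect expression, so the error originates in Step 2.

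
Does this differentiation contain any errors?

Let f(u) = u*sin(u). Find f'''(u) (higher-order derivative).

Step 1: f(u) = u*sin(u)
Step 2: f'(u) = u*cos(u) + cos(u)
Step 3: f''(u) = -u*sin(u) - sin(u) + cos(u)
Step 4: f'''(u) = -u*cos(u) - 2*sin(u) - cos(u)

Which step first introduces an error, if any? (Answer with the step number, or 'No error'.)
Step 2

Step 2 is incorrect due to a wrong trig function.
The step shows: u*cos(u) + cos(u)
The correct value should be: u*cos(u) + sin(u)

Explanation: sin(u) was incorrectly written as cos(u): the term sin(u) was incorrectly written as cos(u)
The later steps are derived from this incorrect expression, so the error originates in Step 2.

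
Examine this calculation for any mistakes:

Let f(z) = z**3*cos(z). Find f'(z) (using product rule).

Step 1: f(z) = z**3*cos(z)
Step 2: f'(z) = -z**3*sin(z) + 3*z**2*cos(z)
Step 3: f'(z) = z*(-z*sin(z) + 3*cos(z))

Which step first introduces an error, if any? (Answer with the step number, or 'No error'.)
Step 3

Step 3 is incorrect due to a wrong exponent.
The step shows: z*(-z*sin(z) + 3*cos(z))
The correct value should be: z**2*(-z*sin(z) + 3*cos(z))

Explanation: The exponent 2 on z was incorrectly written as 1: the term z**2*(-z*sin(z) + 3*cos(z)) was incorrectly written as z*(-z*sin(z) + 3*cos(z))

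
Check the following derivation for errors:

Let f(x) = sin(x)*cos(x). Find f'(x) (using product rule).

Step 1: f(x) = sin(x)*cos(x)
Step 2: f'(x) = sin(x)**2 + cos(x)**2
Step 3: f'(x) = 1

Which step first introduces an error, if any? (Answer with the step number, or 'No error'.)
Step 2

Step 2 is incorrect due to a sign flip.
The step shows: sin(x)**2 + cos(x)**2
The correct value should be: -sin(x)**2 + cos(x)**2

Explanation: The sign of one term was flipped: the term -sin(x)**2 was incorrectly written as sin(x)**2
The later steps are derived from this incorrect expression, so the error originates in Step 2.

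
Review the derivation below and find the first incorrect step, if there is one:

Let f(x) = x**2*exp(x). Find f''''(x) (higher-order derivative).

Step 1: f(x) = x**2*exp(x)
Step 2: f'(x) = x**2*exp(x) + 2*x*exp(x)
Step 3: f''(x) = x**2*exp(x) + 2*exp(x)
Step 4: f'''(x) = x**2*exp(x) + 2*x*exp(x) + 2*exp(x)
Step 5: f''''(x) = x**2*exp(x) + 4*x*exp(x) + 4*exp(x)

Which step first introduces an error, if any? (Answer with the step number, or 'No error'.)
Step 3

Step 3 is incorrect due to a dropped term.
The step shows: x**2*exp(x) + 2*exp(x)
The correct value should be: x**2*exp(x) + 4*x*exp(x) + 2*exp(x)

Explanation: A term was dropped: the term 4*x*exp(x) was incorrectly omitted
The later steps are derived from this incorrect expression, so the error originates in Step 3.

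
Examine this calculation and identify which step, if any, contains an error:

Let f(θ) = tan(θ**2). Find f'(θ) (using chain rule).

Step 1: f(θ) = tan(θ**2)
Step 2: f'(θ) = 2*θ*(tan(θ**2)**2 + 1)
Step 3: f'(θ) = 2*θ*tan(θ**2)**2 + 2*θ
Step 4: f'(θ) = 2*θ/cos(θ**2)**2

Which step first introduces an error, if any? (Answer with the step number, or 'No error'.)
No error

All steps in this derivation are correct.
The final answer f'(θ) = 2*θ/cos(θ**2)**2 is valid.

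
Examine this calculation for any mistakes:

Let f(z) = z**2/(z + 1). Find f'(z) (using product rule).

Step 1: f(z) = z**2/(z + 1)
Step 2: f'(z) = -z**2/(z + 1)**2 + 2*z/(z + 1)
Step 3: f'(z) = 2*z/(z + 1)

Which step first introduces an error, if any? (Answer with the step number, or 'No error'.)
Step 3

Step 3 is incorrect due to a dropped term.
The step shows: 2*z/(z + 1)
The correct value should be: -z**2/(z**2 + 2*z + 1) + 2*z/(z + 1)

Explanation: A term was dropped: the term -z**2/(z**2 + 2*z + 1) was incorrectly omitted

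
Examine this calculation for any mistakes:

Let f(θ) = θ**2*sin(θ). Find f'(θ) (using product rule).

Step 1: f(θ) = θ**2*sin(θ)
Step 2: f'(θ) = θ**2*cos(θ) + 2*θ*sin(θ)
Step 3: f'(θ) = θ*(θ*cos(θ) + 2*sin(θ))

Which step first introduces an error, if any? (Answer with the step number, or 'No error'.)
No error

All steps in this derivation are correct.
The final answer f'(θ) = θ*(θ*cos(θ) + 2*sin(θ)) is valid.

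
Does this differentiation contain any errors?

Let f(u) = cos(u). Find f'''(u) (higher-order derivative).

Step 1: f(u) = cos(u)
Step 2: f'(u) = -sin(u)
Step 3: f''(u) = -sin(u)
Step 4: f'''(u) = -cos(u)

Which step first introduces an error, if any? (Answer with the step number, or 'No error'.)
Step 3

Step 3 is incorrect due to a wrong trig function.
The step shows: -sin(u)
The correct value should be: -cos(u)

Explanation: cos(u) was incorrectly written as sin(u): the term -cos(u) was incorrectly written as -sin(u)
The later steps are derived from this incorrect expression, so the error originates in Step 3.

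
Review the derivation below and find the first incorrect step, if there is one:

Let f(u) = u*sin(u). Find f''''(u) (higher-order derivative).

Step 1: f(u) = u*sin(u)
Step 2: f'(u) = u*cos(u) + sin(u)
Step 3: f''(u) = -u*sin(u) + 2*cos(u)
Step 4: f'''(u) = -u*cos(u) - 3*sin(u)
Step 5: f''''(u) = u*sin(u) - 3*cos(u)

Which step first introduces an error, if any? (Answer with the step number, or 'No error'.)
Step 5

Step 5 is incorrect due to a wrong coefficient.
The step shows: u*sin(u) - 3*cos(u)
The correct value should be: u*sin(u) - 4*cos(u)

Explanation: The coefficient -4 was incorrectly written as -3: the term -4*cos(u) was incorrectly written as -3*cos(u)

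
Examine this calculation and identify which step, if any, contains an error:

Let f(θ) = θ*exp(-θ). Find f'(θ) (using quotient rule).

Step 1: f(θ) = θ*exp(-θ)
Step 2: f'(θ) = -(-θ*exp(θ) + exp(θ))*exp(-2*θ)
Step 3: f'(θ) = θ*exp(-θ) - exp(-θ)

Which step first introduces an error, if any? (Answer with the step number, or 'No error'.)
Step 2

Step 2 is incorrect due to a sign flip.
The step shows: -(-θ*exp(θ) + exp(θ))*exp(-2*θ)
The correct value should be: (-θ*exp(θ) + exp(θ))*exp(-2*θ)

Explanation: The sign of the whole expression was flipped: the term (-θ*exp(θ) + exp(θ))*exp(-2*θ) was incorrectly written as -(-θ*exp(θ) + exp(θ))*exp(-2*θ)
The later steps are derived from this incorrect expression, so the error originates in Step 2.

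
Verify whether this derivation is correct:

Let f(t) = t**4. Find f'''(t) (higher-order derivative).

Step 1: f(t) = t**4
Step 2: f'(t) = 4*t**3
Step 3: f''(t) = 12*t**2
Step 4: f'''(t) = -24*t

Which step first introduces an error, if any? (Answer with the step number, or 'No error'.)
Step 4

Step 4 is incorrect due to a sign flip.
The step shows: -24*t
The correct value should be: 24*t

Explanation: The sign of the whole expression was flipped: the term 24*t was incorrectly written as -24*t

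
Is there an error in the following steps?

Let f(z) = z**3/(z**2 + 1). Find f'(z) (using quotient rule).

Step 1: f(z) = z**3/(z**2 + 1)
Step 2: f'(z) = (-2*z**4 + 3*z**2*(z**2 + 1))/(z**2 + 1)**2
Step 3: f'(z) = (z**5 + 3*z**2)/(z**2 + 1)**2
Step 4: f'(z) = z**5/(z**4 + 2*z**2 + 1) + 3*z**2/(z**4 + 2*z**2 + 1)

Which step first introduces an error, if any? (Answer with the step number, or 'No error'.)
Step 3

Step 3 is incorrect due to a wrong exponent.
The step shows: (z**5 + 3*z**2)/(z**2 + 1)**2
The correct value should be: (z**4 + 3*z**2)/(z**2 + 1)**2

Explanation: The exponent 4 on z was incorrectly written as 5: the term (z**4 + 3*z**2)/(z**2 + 1)**2 was incorrectly written as (z**5 + 3*z**2)/(z**2 + 1)**2
The later steps are derived from this incorrect expression, so the error originates in Step 3.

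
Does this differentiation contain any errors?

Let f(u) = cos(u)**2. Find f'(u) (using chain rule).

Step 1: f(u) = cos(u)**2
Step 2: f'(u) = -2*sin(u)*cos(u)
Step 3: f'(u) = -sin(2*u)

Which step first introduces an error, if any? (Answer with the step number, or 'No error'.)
No error

All steps in this derivation are correct.
The final answer f'(u) = -sin(2*u) is valid.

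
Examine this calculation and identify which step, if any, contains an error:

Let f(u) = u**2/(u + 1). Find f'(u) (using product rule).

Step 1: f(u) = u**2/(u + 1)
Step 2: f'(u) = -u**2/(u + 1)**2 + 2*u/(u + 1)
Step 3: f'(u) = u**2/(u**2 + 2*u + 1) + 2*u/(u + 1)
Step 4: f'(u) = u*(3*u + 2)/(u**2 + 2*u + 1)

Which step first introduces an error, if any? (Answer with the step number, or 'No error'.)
Step 3

Step 3 is incorrect due to a sign flip.
The step shows: u**2/(u**2 + 2*u + 1) + 2*u/(u + 1)
The correct value should be: -u**2/(u**2 + 2*u + 1) + 2*u/(u + 1)

Explanation: The sign of one term was flipped: the term -u**2/(u**2 + 2*u + 1) was incorrectly written as u**2/(u**2 + 2*u + 1)
The later steps are derived from this incorrect expression, so the error originates in Step 3.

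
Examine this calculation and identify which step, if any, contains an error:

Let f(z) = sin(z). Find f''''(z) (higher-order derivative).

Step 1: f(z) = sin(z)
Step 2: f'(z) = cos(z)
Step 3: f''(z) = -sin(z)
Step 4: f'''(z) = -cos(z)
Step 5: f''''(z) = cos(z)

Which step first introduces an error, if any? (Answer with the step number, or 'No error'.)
Step 5

Step 5 is incorrect due to a wrong trig function.
The step shows: cos(z)
The correct value should be: sin(z)

Explanation: sin(z) was incorrectly written as cos(z): the term sin(z) was incorrectly written as cos(z)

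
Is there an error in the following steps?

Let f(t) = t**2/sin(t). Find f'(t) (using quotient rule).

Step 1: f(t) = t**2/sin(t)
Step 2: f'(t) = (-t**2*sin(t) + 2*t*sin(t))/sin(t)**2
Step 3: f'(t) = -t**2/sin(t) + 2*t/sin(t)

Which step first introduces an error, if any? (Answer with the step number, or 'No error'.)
Step 2

Step 2 is incorrect due to a wrong trig function.
The step shows: (-t**2*sin(t) + 2*t*sin(t))/sin(t)**2
The correct value should be: (-t**2*cos(t) + 2*t*sin(t))/sin(t)**2

Explanation: cos(t) was incorrectly written as sin(t): the term (-t**2*cos(t) + 2*t*sin(t))/sin(t)**2 was incorrectly written as (-t**2*sin(t) + 2*t*sin(t))/sin(t)**2
The later steps are derived from this incorrect expression, so the error originates in Step 2.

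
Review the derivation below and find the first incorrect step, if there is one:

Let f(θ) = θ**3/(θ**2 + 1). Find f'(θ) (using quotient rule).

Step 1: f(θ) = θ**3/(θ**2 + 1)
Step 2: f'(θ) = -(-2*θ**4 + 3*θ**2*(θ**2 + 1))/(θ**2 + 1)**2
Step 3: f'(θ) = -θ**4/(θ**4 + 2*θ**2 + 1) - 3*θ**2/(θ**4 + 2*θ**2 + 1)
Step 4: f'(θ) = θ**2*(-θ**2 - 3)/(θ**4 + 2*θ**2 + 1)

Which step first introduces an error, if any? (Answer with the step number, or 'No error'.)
Step 2

Step 2 is incorrect due to a sign flip.
The step shows: -(-2*θ**4 + 3*θ**2*(θ**2 + 1))/(θ**2 + 1)**2
The correct value should be: (-2*θ**4 + 3*θ**2*(θ**2 + 1))/(θ**2 + 1)**2

Explanation: The sign of the whole expression was flipped: the term (-2*θ**4 + 3*θ**2*(θ**2 + 1))/(θ**2 + 1)**2 was incorrectly written as -(-2*θ**4 + 3*θ**2*(θ**2 + 1))/(θ**2 + 1)**2
The later steps are derived from this incorrect expression, so the error originates in Step 2.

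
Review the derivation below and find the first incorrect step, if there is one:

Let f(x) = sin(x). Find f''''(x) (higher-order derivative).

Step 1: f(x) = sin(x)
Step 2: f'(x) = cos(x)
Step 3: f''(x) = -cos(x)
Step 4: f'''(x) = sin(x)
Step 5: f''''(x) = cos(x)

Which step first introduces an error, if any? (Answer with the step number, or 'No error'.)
Step 3

Step 3 is incorrect due to a wrong trig function.
The step shows: -cos(x)
The correct value should be: -sin(x)

Explanation: sin(x) was incorrectly written as cos(x): the term -sin(x) was incorrectly written as -cos(x)
The later steps are derived from this incorrect expression, so the error originates in Step 3.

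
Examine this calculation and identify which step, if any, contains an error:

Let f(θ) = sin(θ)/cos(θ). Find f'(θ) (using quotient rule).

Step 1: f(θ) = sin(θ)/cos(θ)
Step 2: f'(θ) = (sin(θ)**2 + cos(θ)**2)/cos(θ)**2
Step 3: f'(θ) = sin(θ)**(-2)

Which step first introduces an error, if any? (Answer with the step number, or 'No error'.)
Step 3

Step 3 is incorrect due to a wrong trig function.
The step shows: sin(θ)**(-2)
The correct value should be: cos(θ)**(-2)

Explanation: cos(θ) was incorrectly written as sin(θ): the term cos(θ)**(-2) was incorrectly written as sin(θ)**(-2)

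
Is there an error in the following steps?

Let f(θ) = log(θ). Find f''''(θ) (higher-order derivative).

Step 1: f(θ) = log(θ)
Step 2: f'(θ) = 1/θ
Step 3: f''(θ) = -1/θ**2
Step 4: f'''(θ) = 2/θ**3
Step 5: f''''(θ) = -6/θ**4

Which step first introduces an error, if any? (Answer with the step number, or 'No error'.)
No error

All steps in this derivation are correct.
The final answer f''''(θ) = -6/θ**4 is valid.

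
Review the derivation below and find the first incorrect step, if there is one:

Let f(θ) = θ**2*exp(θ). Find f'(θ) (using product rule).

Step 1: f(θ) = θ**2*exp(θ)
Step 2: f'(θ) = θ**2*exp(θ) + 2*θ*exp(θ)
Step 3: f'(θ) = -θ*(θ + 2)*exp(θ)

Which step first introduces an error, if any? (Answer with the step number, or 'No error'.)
Step 3

Step 3 is incorrect due to a sign flip.
The step shows: -θ*(θ + 2)*exp(θ)
The correct value should be: θ*(θ + 2)*exp(θ)

Explanation: The sign of the whole expression was flipped: the term θ*(θ + 2)*exp(θ) was incorrectly written as -θ*(θ + 2)*exp(θ)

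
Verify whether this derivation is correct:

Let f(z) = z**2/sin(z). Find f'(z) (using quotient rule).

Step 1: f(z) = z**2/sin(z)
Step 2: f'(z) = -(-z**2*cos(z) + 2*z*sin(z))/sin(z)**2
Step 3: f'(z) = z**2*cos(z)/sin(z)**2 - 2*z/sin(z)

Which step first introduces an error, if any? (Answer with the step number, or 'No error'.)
Step 2

Step 2 is incorrect due to a sign flip.
The step shows: -(-z**2*cos(z) + 2*z*sin(z))/sin(z)**2
The correct value should be: (-z**2*cos(z) + 2*z*sin(z))/sin(z)**2

Explanation: The sign of the whole expression was flipped: the term (-z**2*cos(z) + 2*z*sin(z))/sin(z)**2 was incorrectly written as -(-z**2*cos(z) + 2*z*sin(z))/sin(z)**2
The later steps are derived from this incorrect expression, so the error originates in Step 2.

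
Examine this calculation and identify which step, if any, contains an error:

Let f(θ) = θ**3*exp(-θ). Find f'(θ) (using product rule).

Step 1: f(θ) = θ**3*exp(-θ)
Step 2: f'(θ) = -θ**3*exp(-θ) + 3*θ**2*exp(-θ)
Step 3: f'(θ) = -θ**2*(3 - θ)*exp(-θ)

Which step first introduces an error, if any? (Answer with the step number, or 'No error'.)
Step 3

Step 3 is incorrect due to a sign flip.
The step shows: -θ**2*(3 - θ)*exp(-θ)
The correct value should be: θ**2*(3 - θ)*exp(-θ)

Explanation: The sign of the whole expression was flipped: the term θ**2*(3 - θ)*exp(-θ) was incorrectly written as -θ**2*(3 - θ)*exp(-θ)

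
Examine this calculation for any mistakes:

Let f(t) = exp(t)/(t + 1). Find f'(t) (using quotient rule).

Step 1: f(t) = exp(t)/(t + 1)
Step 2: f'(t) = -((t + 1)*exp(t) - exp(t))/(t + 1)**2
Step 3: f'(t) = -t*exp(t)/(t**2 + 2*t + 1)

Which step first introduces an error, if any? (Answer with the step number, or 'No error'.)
Step 2

Step 2 is incorrect due to a sign flip.
The step shows: -((t + 1)*exp(t) - exp(t))/(t + 1)**2
The correct value should be: ((t + 1)*exp(t) - exp(t))/(t + 1)**2

Explanation: The sign of the whole expression was flipped: the term ((t + 1)*exp(t) - exp(t))/(t + 1)**2 was incorrectly written as -((t + 1)*exp(t) - exp(t))/(t + 1)**2
The later steps are derived from this incorrect expression, so the error originates in Step 2.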